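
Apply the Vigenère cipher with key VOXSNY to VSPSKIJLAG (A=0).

QGMKXGEZXY

Repeat the key across the message: VOXSNYVOXS
V(21)+V(21): 42≡16 → Q
S(18)+O(14): 32≡6 → G
P(15)+X(23): 38≡12 → M
S(18)+S(18): 36≡10 → K
K(10)+N(13): 23 → X
I(8)+Y(24): 32≡6 → G
J(9)+V(21): 30≡4 → E
L(11)+O(14): 25 → Z
A(0)+X(23): 23 → X
G(6)+S(18): 24 → Y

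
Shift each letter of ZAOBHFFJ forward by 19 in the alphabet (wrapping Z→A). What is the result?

Z(25): 25+19=44≡18 → S
A(0): 0+19=19 → T
O(14): 14+19=33≡7 → H
B(1): 1+19=20 → U
H(7): 7+19=26≡0 → A
F(5): 5+19=24 → Y
F(5): 5+19=24 → Y
J(9): 9+19=28≡2 → C

STHUAYYC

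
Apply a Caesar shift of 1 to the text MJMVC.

NKNWD

M(12): 12+1=13 → N
J(9): 9+1=10 → K
M(12): 12+1=13 → N
V(21): 21+1=22 → W
C(2): 2+1=3 → D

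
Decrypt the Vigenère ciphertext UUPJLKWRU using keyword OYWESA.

Repeat the key across the ciphertext: OYWESAOYW
U(20)−O(14): 6 → G
U(20)−Y(24): -4≡22 → W
P(15)−W(22): -7≡19 → T
J(9)−E(4): 5 → F
L(11)−S(18): -7≡19 → T
K(10)−A(0): 10 → K
W(22)−O(14): 8 → I
R(17)−Y(24): -7≡19 → T
U(20)−W(22): -2≡24 → Y

GWTFTKITY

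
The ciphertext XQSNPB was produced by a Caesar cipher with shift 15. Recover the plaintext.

IBDYAM

X(23): 23−15=8 → I
Q(16): 16−15=1 → B
S(18): 18−15=3 → D
N(13): 13−15=-2≡24 → Y
P(15): 15−15=0 → A
B(1): 1−15=-14≡12 → M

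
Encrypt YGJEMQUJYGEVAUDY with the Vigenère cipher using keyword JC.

Repeat the key across the message: JCJCJCJCJCJCJCJC
Y(24)+J(9): 33≡7 → H
G(6)+C(2): 8 → I
J(9)+J(9): 18 → S
E(4)+C(2): 6 → G
M(12)+J(9): 21 → V
Q(16)+C(2): 18 → S
U(20)+J(9): 29≡3 → D
J(9)+C(2): 11 → L
Y(24)+J(9): 33≡7 → H
G(6)+C(2): 8 → I
E(4)+J(9): 13 → N
V(21)+C(2): 23 → X
A(0)+J(9): 9 → J
U(20)+C(2): 22 → W
D(3)+J(9): 12 → M
Y(24)+C(2): 26≡0 → A

HISGVSDLHINXJWMA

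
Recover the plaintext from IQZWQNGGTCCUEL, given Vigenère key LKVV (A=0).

XGEBFDLLISHZTB

Repeat the key across the ciphertext: LKVVLKVVLKVVLK
I(8)−L(11): -3≡23 → X
Q(16)−K(10): 6 → G
Z(25)−V(21): 4 → E
W(22)−V(21): 1 → B
Q(16)−L(11): 5 → F
N(13)−K(10): 3 → D
G(6)−V(21): -15≡11 → L
G(6)−V(21): -15≡11 → L
T(19)−L(11): 8 → I
C(2)−K(10): -8≡18 → S
C(2)−V(21): -19≡7 → H
U(20)−V(21): -1≡25 → Z
E(4)−L(11): -7≡19 → T
L(11)−K(10): 1 → B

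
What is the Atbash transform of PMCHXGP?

KNXSCTK

P(15) → K(10)
M(12) → N(13)
C(2) → X(23)
H(7) → S(18)
X(23) → C(2)
G(6) → T(19)
P(15) → K(10)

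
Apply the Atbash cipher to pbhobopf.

p(15) → k(10)
b(1) → y(24)
h(7) → s(18)
o(14) → l(11)
b(1) → y(24)
o(14) → l(11)
p(15) → k(10)
f(5) → u(20)

kyslylku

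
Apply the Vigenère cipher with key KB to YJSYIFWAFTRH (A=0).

IKCZSGGBPUBI

Repeat the key across the message: KBKBKBKBKBKB
Y(24)+K(10): 34≡8 → I
J(9)+B(1): 10 → K
S(18)+K(10): 28≡2 → C
Y(24)+B(1): 25 → Z
I(8)+K(10): 18 → S
F(5)+B(1): 6 → G
W(22)+K(10): 32≡6 → G
A(0)+B(1): 1 → B
F(5)+K(10): 15 → P
T(19)+B(1): 20 → U
R(17)+K(10): 27≡1 → B
H(7)+B(1): 8 → I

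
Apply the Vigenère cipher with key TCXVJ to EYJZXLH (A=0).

XAGUGEJ

Repeat the key across the message: TCXVJTC
E(4)+T(19): 23 → X
Y(24)+C(2): 26≡0 → A
J(9)+X(23): 32≡6 → G
Z(25)+V(21): 46≡20 → U
X(23)+J(9): 32≡6 → G
L(11)+T(19): 30≡4 → E
H(7)+C(2): 9 → J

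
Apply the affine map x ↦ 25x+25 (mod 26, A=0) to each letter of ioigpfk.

i(8): 25·8+25=225≡17 → r
o(14): 25·14+25=375≡11 → l
i(8): 25·8+25=225≡17 → r
g(6): 25·6+25=175≡19 → t
p(15): 25·15+25=400≡10 → k
f(5): 25·5+25=150≡20 → u
k(10): 25·10+25=275≡15 → p

rlrtkup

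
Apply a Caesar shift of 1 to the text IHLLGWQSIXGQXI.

JIMMHXRTJYHRYJ

I(8): 8+1=9 → J
H(7): 7+1=8 → I
L(11): 11+1=12 → M
L(11): 11+1=12 → M
G(6): 6+1=7 → H
W(22): 22+1=23 → X
Q(16): 16+1=17 → R
S(18): 18+1=19 → T
I(8): 8+1=9 → J
X(23): 23+1=24 → Y
G(6): 6+1=7 → H
Q(16): 16+1=17 → R
X(23): 23+1=24 → Y
I(8): 8+1=9 → J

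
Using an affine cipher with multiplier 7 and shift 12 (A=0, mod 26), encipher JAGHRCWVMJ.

J(9): 7·9+12=75≡23 → X
A(0): 7·0+12=12 → M
G(6): 7·6+12=54≡2 → C
H(7): 7·7+12=61≡9 → J
R(17): 7·17+12=131≡1 → B
C(2): 7·2+12=26≡0 → A
W(22): 7·22+12=166≡10 → K
V(21): 7·21+12=159≡3 → D
M(12): 7·12+12=96≡18 → S
J(9): 7·9+12=75≡23 → X

XMCJBAKDSX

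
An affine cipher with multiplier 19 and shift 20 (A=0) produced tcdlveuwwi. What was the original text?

pkvflgawwy

The inverse of 19 mod 26 is 11, since 19·11=209≡1. Apply D(y)=11·(y−20) mod 26:
t(19): 11·(19−20)=-11≡15 → p
c(2): 11·(2−20)=-198≡10 → k
d(3): 11·(3−20)=-187≡21 → v
l(11): 11·(11−20)=-99≡5 → f
v(21): 11·(21−20)=11 → l
e(4): 11·(4−20)=-176≡6 → g
u(20): 11·(20−20)=0 → a
w(22): 11·(22−20)=22 → w
w(22): 11·(22−20)=22 → w
i(8): 11·(8−20)=-132≡24 → y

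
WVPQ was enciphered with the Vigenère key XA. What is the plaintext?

ZVSQ

Repeat the key across the ciphertext: XAXA
W(22)−X(23): -1≡25 → Z
V(21)−A(0): 21 → V
P(15)−X(23): -8≡18 → S
Q(16)−A(0): 16 → Q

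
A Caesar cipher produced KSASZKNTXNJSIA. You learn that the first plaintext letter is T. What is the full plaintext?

From the crib: K(10)−T(19)=-9≡17, so the shift is 17.
Subtract 17 from each ciphertext letter:
K(10): 10−17=-7≡19 → T
S(18): 18−17=1 → B
A(0): 0−17=-17≡9 → J
S(18): 18−17=1 → B
Z(25): 25−17=8 → I
K(10): 10−17=-7≡19 → T
N(13): 13−17=-4≡22 → W
T(19): 19−17=2 → C
X(23): 23−17=6 → G
N(13): 13−17=-4≡22 → W
J(9): 9−17=-8≡18 → S
S(18): 18−17=1 → B
I(8): 8−17=-9≡17 → R
A(0): 0−17=-17≡9 → J

TBJBITWCGWSBRJ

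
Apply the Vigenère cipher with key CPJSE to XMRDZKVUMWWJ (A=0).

ZBAVDMKDEAYY

Repeat the key across the message: CPJSECPJSECP
X(23)+C(2): 25 → Z
M(12)+P(15): 27≡1 → B
R(17)+J(9): 26≡0 → A
D(3)+S(18): 21 → V
Z(25)+E(4): 29≡3 → D
K(10)+C(2): 12 → M
V(21)+P(15): 36≡10 → K
U(20)+J(9): 29≡3 → D
M(12)+S(18): 30≡4 → E
W(22)+E(4): 26≡0 → A
W(22)+C(2): 24 → Y
J(9)+P(15): 24 → Y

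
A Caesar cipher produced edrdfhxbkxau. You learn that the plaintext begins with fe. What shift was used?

25

From the crib: e(4)−f(5)=-1≡25, so the shift is 25.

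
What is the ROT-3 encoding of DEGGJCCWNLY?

D(3): 3+3=6 → G
E(4): 4+3=7 → H
G(6): 6+3=9 → J
G(6): 6+3=9 → J
J(9): 9+3=12 → M
C(2): 2+3=5 → F
C(2): 2+3=5 → F
W(22): 22+3=25 → Z
N(13): 13+3=16 → Q
L(11): 11+3=14 → O
Y(24): 24+3=27≡1 → B

GHJJMFFZQOB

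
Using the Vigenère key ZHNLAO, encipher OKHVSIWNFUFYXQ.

NRUGSWVUSFFMWX

Repeat the key across the message: ZHNLAOZHNLAOZH
O(14)+Z(25): 39≡13 → N
K(10)+H(7): 17 → R
H(7)+N(13): 20 → U
V(21)+L(11): 32≡6 → G
S(18)+A(0): 18 → S
I(8)+O(14): 22 → W
W(22)+Z(25): 47≡21 → V
N(13)+H(7): 20 → U
F(5)+N(13): 18 → S
U(20)+L(11): 31≡5 → F
F(5)+A(0): 5 → F
Y(24)+O(14): 38≡12 → M
X(23)+Z(25): 48≡22 → W
Q(16)+H(7): 23 → X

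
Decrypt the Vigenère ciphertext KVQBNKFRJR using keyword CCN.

Repeat the key across the ciphertext: CCNCCNCCNC
K(10)−C(2): 8 → I
V(21)−C(2): 19 → T
Q(16)−N(13): 3 → D
B(1)−C(2): -1≡25 → Z
N(13)−C(2): 11 → L
K(10)−N(13): -3≡23 → X
F(5)−C(2): 3 → D
R(17)−C(2): 15 → P
J(9)−N(13): -4≡22 → W
R(17)−C(2): 15 → P

ITDZLXDPWP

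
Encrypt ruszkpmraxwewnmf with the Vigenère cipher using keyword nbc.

evumlrzsckxgjoos

Repeat the key across the message: nbcnbcnbcnbcnbcn
r(17)+n(13): 30≡4 → e
u(20)+b(1): 21 → v
s(18)+c(2): 20 → u
z(25)+n(13): 38≡12 → m
k(10)+b(1): 11 → l
p(15)+c(2): 17 → r
m(12)+n(13): 25 → z
r(17)+b(1): 18 → s
a(0)+c(2): 2 → c
x(23)+n(13): 36≡10 → k
w(22)+b(1): 23 → x
e(4)+c(2): 6 → g
w(22)+n(13): 35≡9 → j
n(13)+b(1): 14 → o
m(12)+c(2): 14 → o
f(5)+n(13): 18 → s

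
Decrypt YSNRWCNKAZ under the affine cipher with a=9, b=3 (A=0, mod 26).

LTEQFXEVRO

The inverse of 9 mod 26 is 3, since 9·3=27≡1. Apply D(y)=3·(y−3) mod 26:
Y(24): 3·(24−3)=63≡11 → L
S(18): 3·(18−3)=45≡19 → T
N(13): 3·(13−3)=30≡4 → E
R(17): 3·(17−3)=42≡16 → Q
W(22): 3·(22−3)=57≡5 → F
C(2): 3·(2−3)=-3≡23 → X
N(13): 3·(13−3)=30≡4 → E
K(10): 3·(10−3)=21 → V
A(0): 3·(0−3)=-9≡17 → R
Z(25): 3·(25−3)=66≡14 → O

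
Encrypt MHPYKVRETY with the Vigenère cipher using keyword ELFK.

Repeat the key across the message: ELFKELFKEL
M(12)+E(4): 16 → Q
H(7)+L(11): 18 → S
P(15)+F(5): 20 → U
Y(24)+K(10): 34≡8 → I
K(10)+E(4): 14 → O
V(21)+L(11): 32≡6 → G
R(17)+F(5): 22 → W
E(4)+K(10): 14 → O
T(19)+E(4): 23 → X
Y(24)+L(11): 35≡9 → J

QSUIOGWOXJ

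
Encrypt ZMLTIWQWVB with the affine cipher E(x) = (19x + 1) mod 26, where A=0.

IVCYXDTDKU

Z(25): 19·25+1=476≡8 → I
M(12): 19·12+1=229≡21 → V
L(11): 19·11+1=210≡2 → C
T(19): 19·19+1=362≡24 → Y
I(8): 19·8+1=153≡23 → X
W(22): 19·22+1=419≡3 → D
Q(16): 19·16+1=305≡19 → T
W(22): 19·22+1=419≡3 → D
V(21): 19·21+1=400≡10 → K
B(1): 19·1+1=20 → U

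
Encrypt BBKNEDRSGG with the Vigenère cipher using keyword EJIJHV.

FKSWLYVBOP

Repeat the key across the message: EJIJHVEJIJ
B(1)+E(4): 5 → F
B(1)+J(9): 10 → K
K(10)+I(8): 18 → S
N(13)+J(9): 22 → W
E(4)+H(7): 11 → L
D(3)+V(21): 24 → Y
R(17)+E(4): 21 → V
S(18)+J(9): 27≡1 → B
G(6)+I(8): 14 → O
G(6)+J(9): 15 → P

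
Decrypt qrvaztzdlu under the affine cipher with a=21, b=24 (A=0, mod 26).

The inverse of 21 mod 26 is 5, since 21·5=105≡1. Apply D(y)=5·(y−24) mod 26:
q(16): 5·(16−24)=-40≡12 → m
r(17): 5·(17−24)=-35≡17 → r
v(21): 5·(21−24)=-15≡11 → l
a(0): 5·(0−24)=-120≡10 → k
z(25): 5·(25−24)=5 → f
t(19): 5·(19−24)=-25≡1 → b
z(25): 5·(25−24)=5 → f
d(3): 5·(3−24)=-105≡25 → z
l(11): 5·(11−24)=-65≡13 → n
u(20): 5·(20−24)=-20≡6 → g

mrlkfbfzng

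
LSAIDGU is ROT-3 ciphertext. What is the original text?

L(11): 11−3=8 → I
S(18): 18−3=15 → P
A(0): 0−3=-3≡23 → X
I(8): 8−3=5 → F
D(3): 3−3=0 → A
G(6): 6−3=3 → D
U(20): 20−3=17 → R

IPXFADR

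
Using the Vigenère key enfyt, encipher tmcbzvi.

Repeat the key across the message: enfyten
t(19)+e(4): 23 → x
m(12)+n(13): 25 → z
c(2)+f(5): 7 → h
b(1)+y(24): 25 → z
z(25)+t(19): 44≡18 → s
v(21)+e(4): 25 → z
i(8)+n(13): 21 → v

xzhzszv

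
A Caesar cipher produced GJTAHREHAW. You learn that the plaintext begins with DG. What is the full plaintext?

DGQXEOBEXT

From the crib: G(6)−D(3)=3, so the shift is 3.
Subtract 3 from each ciphertext letter:
G(6): 6−3=3 → D
J(9): 9−3=6 → G
T(19): 19−3=16 → Q
A(0): 0−3=-3≡23 → X
H(7): 7−3=4 → E
R(17): 17−3=14 → O
E(4): 4−3=1 → B
H(7): 7−3=4 → E
A(0): 0−3=-3≡23 → X
W(22): 22−3=19 → T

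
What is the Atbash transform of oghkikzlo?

o(14) → l(11)
g(6) → t(19)
h(7) → s(18)
k(10) → p(15)
i(8) → r(17)
k(10) → p(15)
z(25) → a(0)
l(11) → o(14)
o(14) → l(11)

ltsprpaol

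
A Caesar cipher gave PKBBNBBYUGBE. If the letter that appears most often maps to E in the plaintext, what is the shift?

23

The most frequent ciphertext letter is B (appears 5 times).
B is position 1; E is position 4.
Shift = -3≡23.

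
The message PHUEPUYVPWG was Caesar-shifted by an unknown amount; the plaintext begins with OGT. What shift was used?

1

From the crib: P(15)−O(14)=1, so the shift is 1.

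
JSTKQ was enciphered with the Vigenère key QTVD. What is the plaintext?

Repeat the key across the ciphertext: QTVDQ
J(9)−Q(16): -7≡19 → T
S(18)−T(19): -1≡25 → Z
T(19)−V(21): -2≡24 → Y
K(10)−D(3): 7 → H
Q(16)−Q(16): 0 → A

TZYHA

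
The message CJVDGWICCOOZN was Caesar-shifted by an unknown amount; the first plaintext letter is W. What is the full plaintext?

WDPXAQCWWIITH

From the crib: C(2)−W(22)=-20≡6, so the shift is 6.
Subtract 6 from each ciphertext letter:
C(2): 2−6=-4≡22 → W
J(9): 9−6=3 → D
V(21): 21−6=15 → P
D(3): 3−6=-3≡23 → X
G(6): 6−6=0 → A
W(22): 22−6=16 → Q
I(8): 8−6=2 → C
C(2): 2−6=-4≡22 → W
C(2): 2−6=-4≡22 → W
O(14): 14−6=8 → I
O(14): 14−6=8 → I
Z(25): 25−6=19 → T
N(13): 13−6=7 → H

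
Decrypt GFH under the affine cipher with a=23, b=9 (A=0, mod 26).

BKS

The inverse of 23 mod 26 is 17, since 23·17=391≡1. Apply D(y)=17·(y−9) mod 26:
G(6): 17·(6−9)=-51≡1 → B
F(5): 17·(5−9)=-68≡10 → K
H(7): 17·(7−9)=-34≡18 → S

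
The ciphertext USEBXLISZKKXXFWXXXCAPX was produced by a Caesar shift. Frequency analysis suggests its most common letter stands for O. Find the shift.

The most frequent ciphertext letter is X (appears 7 times).
X is position 23; O is position 14.
Shift = 9.

9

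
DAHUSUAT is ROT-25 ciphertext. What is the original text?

EBIVTVBU

D(3): 3−25=-22≡4 → E
A(0): 0−25=-25≡1 → B
H(7): 7−25=-18≡8 → I
U(20): 20−25=-5≡21 → V
S(18): 18−25=-7≡19 → T
U(20): 20−25=-5≡21 → V
A(0): 0−25=-25≡1 → B
T(19): 19−25=-6≡20 → U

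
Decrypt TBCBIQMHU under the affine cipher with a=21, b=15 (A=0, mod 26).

UINIRFLMZ

The inverse of 21 mod 26 is 5, since 21·5=105≡1. Apply D(y)=5·(y−15) mod 26:
T(19): 5·(19−15)=20 → U
B(1): 5·(1−15)=-70≡8 → I
C(2): 5·(2−15)=-65≡13 → N
B(1): 5·(1−15)=-70≡8 → I
I(8): 5·(8−15)=-35≡17 → R
Q(16): 5·(16−15)=5 → F
M(12): 5·(12−15)=-15≡11 → L
H(7): 5·(7−15)=-40≡12 → M
U(20): 5·(20−15)=25 → Z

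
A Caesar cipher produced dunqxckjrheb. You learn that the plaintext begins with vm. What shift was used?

8

From the crib: d(3)−v(21)=-18≡8, so the shift is 8.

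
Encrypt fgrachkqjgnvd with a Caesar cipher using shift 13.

f(5): 5+13=18 → s
g(6): 6+13=19 → t
r(17): 17+13=30≡4 → e
a(0): 0+13=13 → n
c(2): 2+13=15 → p
h(7): 7+13=20 → u
k(10): 10+13=23 → x
q(16): 16+13=29≡3 → d
j(9): 9+13=22 → w
g(6): 6+13=19 → t
n(13): 13+13=26≡0 → a
v(21): 21+13=34≡8 → i
d(3): 3+13=16 → q

stenpuxdwtaiq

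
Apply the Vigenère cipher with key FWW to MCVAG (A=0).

Repeat the key across the message: FWWFW
M(12)+F(5): 17 → R
C(2)+W(22): 24 → Y
V(21)+W(22): 43≡17 → R
A(0)+F(5): 5 → F
G(6)+W(22): 28≡2 → C

RYRFC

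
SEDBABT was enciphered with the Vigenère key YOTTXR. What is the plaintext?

UQKIDKV

Repeat the key across the ciphertext: YOTTXRY
S(18)−Y(24): -6≡20 → U
E(4)−O(14): -10≡16 → Q
D(3)−T(19): -16≡10 → K
B(1)−T(19): -18≡8 → I
A(0)−X(23): -23≡3 → D
B(1)−R(17): -16≡10 → K
T(19)−Y(24): -5≡21 → V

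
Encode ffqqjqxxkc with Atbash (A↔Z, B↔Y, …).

f(5) → u(20)
f(5) → u(20)
q(16) → j(9)
q(16) → j(9)
j(9) → q(16)
q(16) → j(9)
x(23) → c(2)
x(23) → c(2)
k(10) → p(15)
c(2) → x(23)

uujjqjccpx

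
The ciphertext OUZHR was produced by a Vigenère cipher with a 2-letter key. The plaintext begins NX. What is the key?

BX

Subtract each crib letter from the matching ciphertext letter (mod 26):
O(14)−N(13)=1 → B
U(20)−X(23)=-3≡23 → X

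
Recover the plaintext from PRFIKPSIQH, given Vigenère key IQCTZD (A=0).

HBDPLMKSOO

Repeat the key across the ciphertext: IQCTZDIQCT
P(15)−I(8): 7 → H
R(17)−Q(16): 1 → B
F(5)−C(2): 3 → D
I(8)−T(19): -11≡15 → P
K(10)−Z(25): -15≡11 → L
P(15)−D(3): 12 → M
S(18)−I(8): 10 → K
I(8)−Q(16): -8≡18 → S
Q(16)−C(2): 14 → O
H(7)−T(19): -12≡14 → O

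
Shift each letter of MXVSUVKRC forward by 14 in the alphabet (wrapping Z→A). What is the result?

ALJGIJYFQ

M(12): 12+14=26≡0 → A
X(23): 23+14=37≡11 → L
V(21): 21+14=35≡9 → J
S(18): 18+14=32≡6 → G
U(20): 20+14=34≡8 → I
V(21): 21+14=35≡9 → J
K(10): 10+14=24 → Y
R(17): 17+14=31≡5 → F
C(2): 2+14=16 → Q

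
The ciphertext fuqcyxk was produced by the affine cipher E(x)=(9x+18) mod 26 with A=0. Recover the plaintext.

nguespc

The inverse of 9 mod 26 is 3, since 9·3=27≡1. Apply D(y)=3·(y−18) mod 26:
f(5): 3·(5−18)=-39≡13 → n
u(20): 3·(20−18)=6 → g
q(16): 3·(16−18)=-6≡20 → u
c(2): 3·(2−18)=-48≡4 → e
y(24): 3·(24−18)=18 → s
x(23): 3·(23−18)=15 → p
k(10): 3·(10−18)=-24≡2 → c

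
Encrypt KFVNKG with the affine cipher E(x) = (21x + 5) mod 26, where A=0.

HGESHB

K(10): 21·10+5=215≡7 → H
F(5): 21·5+5=110≡6 → G
V(21): 21·21+5=446≡4 → E
N(13): 21·13+5=278≡18 → S
K(10): 21·10+5=215≡7 → H
G(6): 21·6+5=131≡1 → B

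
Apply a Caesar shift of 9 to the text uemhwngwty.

u(20): 20+9=29≡3 → d
e(4): 4+9=13 → n
m(12): 12+9=21 → v
h(7): 7+9=16 → q
w(22): 22+9=31≡5 → f
n(13): 13+9=22 → w
g(6): 6+9=15 → p
w(22): 22+9=31≡5 → f
t(19): 19+9=28≡2 → c
y(24): 24+9=33≡7 → h

dnvqfwpfch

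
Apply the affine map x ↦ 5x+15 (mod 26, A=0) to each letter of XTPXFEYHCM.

AGMAOJFYZX

X(23): 5·23+15=130≡0 → A
T(19): 5·19+15=110≡6 → G
P(15): 5·15+15=90≡12 → M
X(23): 5·23+15=130≡0 → A
F(5): 5·5+15=40≡14 → O
E(4): 5·4+15=35≡9 → J
Y(24): 5·24+15=135≡5 → F
H(7): 5·7+15=50≡24 → Y
C(2): 5·2+15=25 → Z
M(12): 5·12+15=75≡23 → X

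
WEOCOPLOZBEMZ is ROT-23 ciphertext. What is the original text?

W(22): 22−23=-1≡25 → Z
E(4): 4−23=-19≡7 → H
O(14): 14−23=-9≡17 → R
C(2): 2−23=-21≡5 → F
O(14): 14−23=-9≡17 → R
P(15): 15−23=-8≡18 → S
L(11): 11−23=-12≡14 → O
O(14): 14−23=-9≡17 → R
Z(25): 25−23=2 → C
B(1): 1−23=-22≡4 → E
E(4): 4−23=-19≡7 → H
M(12): 12−23=-11≡15 → P
Z(25): 25−23=2 → C

ZHRFRSORCEHPC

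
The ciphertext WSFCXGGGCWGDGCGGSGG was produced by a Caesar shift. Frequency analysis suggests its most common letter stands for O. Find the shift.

The most frequent ciphertext letter is G (appears 9 times).
G is position 6; O is position 14.
Shift = -8≡18.

18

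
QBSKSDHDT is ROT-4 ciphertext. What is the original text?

Q(16): 16−4=12 → M
B(1): 1−4=-3≡23 → X
S(18): 18−4=14 → O
K(10): 10−4=6 → G
S(18): 18−4=14 → O
D(3): 3−4=-1≡25 → Z
H(7): 7−4=3 → D
D(3): 3−4=-1≡25 → Z
T(19): 19−4=15 → P

MXOGOZDZP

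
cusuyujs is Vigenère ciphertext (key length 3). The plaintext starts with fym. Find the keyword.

xwg

Subtract each crib letter from the matching ciphertext letter (mod 26):
c(2)−f(5)=-3≡23 → x
u(20)−y(24)=-4≡22 → w
s(18)−m(12)=6 → g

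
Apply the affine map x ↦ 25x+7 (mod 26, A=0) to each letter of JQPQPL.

YRSRSW

J(9): 25·9+7=232≡24 → Y
Q(16): 25·16+7=407≡17 → R
P(15): 25·15+7=382≡18 → S
Q(16): 25·16+7=407≡17 → R
P(15): 25·15+7=382≡18 → S
L(11): 25·11+7=282≡22 → W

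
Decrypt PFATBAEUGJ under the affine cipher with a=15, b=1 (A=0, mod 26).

UCTWATVDJE

The inverse of 15 mod 26 is 7, since 15·7=105≡1. Apply D(y)=7·(y−1) mod 26:
P(15): 7·(15−1)=98≡20 → U
F(5): 7·(5−1)=28≡2 → C
A(0): 7·(0−1)=-7≡19 → T
T(19): 7·(19−1)=126≡22 → W
B(1): 7·(1−1)=0 → A
A(0): 7·(0−1)=-7≡19 → T
E(4): 7·(4−1)=21 → V
U(20): 7·(20−1)=133≡3 → D
G(6): 7·(6−1)=35≡9 → J
J(9): 7·(9−1)=56≡4 → E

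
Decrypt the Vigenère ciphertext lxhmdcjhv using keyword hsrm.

Repeat the key across the ciphertext: hsrmhsrmh
l(11)−h(7): 4 → e
x(23)−s(18): 5 → f
h(7)−r(17): -10≡16 → q
m(12)−m(12): 0 → a
d(3)−h(7): -4≡22 → w
c(2)−s(18): -16≡10 → k
j(9)−r(17): -8≡18 → s
h(7)−m(12): -5≡21 → v
v(21)−h(7): 14 → o

efqawksvo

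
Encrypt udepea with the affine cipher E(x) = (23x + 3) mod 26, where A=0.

vurkrd

u(20): 23·20+3=463≡21 → v
d(3): 23·3+3=72≡20 → u
e(4): 23·4+3=95≡17 → r
p(15): 23·15+3=348≡10 → k
e(4): 23·4+3=95≡17 → r
a(0): 23·0+3=3 → d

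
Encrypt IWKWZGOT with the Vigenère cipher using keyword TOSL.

Repeat the key across the message: TOSLTOSL
I(8)+T(19): 27≡1 → B
W(22)+O(14): 36≡10 → K
K(10)+S(18): 28≡2 → C
W(22)+L(11): 33≡7 → H
Z(25)+T(19): 44≡18 → S
G(6)+O(14): 20 → U
O(14)+S(18): 32≡6 → G
T(19)+L(11): 30≡4 → E

BKCHSUGE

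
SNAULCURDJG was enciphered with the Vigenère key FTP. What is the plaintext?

Repeat the key across the ciphertext: FTPFTPFTPFT
S(18)−F(5): 13 → N
N(13)−T(19): -6≡20 → U
A(0)−P(15): -15≡11 → L
U(20)−F(5): 15 → P
L(11)−T(19): -8≡18 → S
C(2)−P(15): -13≡13 → N
U(20)−F(5): 15 → P
R(17)−T(19): -2≡24 → Y
D(3)−P(15): -12≡14 → O
J(9)−F(5): 4 → E
G(6)−T(19): -13≡13 → N

NULPSNPYOEN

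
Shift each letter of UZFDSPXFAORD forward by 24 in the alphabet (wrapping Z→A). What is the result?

U(20): 20+24=44≡18 → S
Z(25): 25+24=49≡23 → X
F(5): 5+24=29≡3 → D
D(3): 3+24=27≡1 → B
S(18): 18+24=42≡16 → Q
P(15): 15+24=39≡13 → N
X(23): 23+24=47≡21 → V
F(5): 5+24=29≡3 → D
A(0): 0+24=24 → Y
O(14): 14+24=38≡12 → M
R(17): 17+24=41≡15 → P
D(3): 3+24=27≡1 → B

SXDBQNVDYMPB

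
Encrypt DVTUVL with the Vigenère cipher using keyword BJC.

Repeat the key across the message: BJCBJC
D(3)+B(1): 4 → E
V(21)+J(9): 30≡4 → E
T(19)+C(2): 21 → V
U(20)+B(1): 21 → V
V(21)+J(9): 30≡4 → E
L(11)+C(2): 13 → N

EEVVEN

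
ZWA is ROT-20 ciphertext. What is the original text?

FCG

Z(25): 25−20=5 → F
W(22): 22−20=2 → C
A(0): 0−20=-20≡6 → G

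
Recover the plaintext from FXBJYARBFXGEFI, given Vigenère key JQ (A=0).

WHSTPKILWHXOWS

Repeat the key across the ciphertext: JQJQJQJQJQJQJQ
F(5)−J(9): -4≡22 → W
X(23)−Q(16): 7 → H
B(1)−J(9): -8≡18 → S
J(9)−Q(16): -7≡19 → T
Y(24)−J(9): 15 → P
A(0)−Q(16): -16≡10 → K
R(17)−J(9): 8 → I
B(1)−Q(16): -15≡11 → L
F(5)−J(9): -4≡22 → W
X(23)−Q(16): 7 → H
G(6)−J(9): -3≡23 → X
E(4)−Q(16): -12≡14 → O
F(5)−J(9): -4≡22 → W
I(8)−Q(16): -8≡18 → S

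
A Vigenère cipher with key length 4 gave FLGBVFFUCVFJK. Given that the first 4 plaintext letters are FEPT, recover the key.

Subtract each crib letter from the matching ciphertext letter (mod 26):
F(5)−F(5)=0 → A
L(11)−E(4)=7 → H
G(6)−P(15)=-9≡17 → R
B(1)−T(19)=-18≡8 → I

AHRI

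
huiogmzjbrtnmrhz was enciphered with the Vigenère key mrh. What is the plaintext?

vdbcpfnsufcgaaan

Repeat the key across the ciphertext: mrhmrhmrhmrhmrhm
h(7)−m(12): -5≡21 → v
u(20)−r(17): 3 → d
i(8)−h(7): 1 → b
o(14)−m(12): 2 → c
g(6)−r(17): -11≡15 → p
m(12)−h(7): 5 → f
z(25)−m(12): 13 → n
j(9)−r(17): -8≡18 → s
b(1)−h(7): -6≡20 → u
r(17)−m(12): 5 → f
t(19)−r(17): 2 → c
n(13)−h(7): 6 → g
m(12)−m(12): 0 → a
r(17)−r(17): 0 → a
h(7)−h(7): 0 → a
z(25)−m(12): 13 → n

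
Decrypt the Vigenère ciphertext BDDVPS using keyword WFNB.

FYQUTN

Repeat the key across the ciphertext: WFNBWF
B(1)−W(22): -21≡5 → F
D(3)−F(5): -2≡24 → Y
D(3)−N(13): -10≡16 → Q
V(21)−B(1): 20 → U
P(15)−W(22): -7≡19 → T
S(18)−F(5): 13 → N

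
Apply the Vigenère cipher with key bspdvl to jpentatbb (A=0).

khtqolutq

Repeat the key across the message: bspdvlbsp
j(9)+b(1): 10 → k
p(15)+s(18): 33≡7 → h
e(4)+p(15): 19 → t
n(13)+d(3): 16 → q
t(19)+v(21): 40≡14 → o
a(0)+l(11): 11 → l
t(19)+b(1): 20 → u
b(1)+s(18): 19 → t
b(1)+p(15): 16 → q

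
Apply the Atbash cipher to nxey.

n(13) → m(12)
x(23) → c(2)
e(4) → v(21)
y(24) → b(1)

mcvb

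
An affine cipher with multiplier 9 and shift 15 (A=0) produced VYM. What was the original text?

The inverse of 9 mod 26 is 3, since 9·3=27≡1. Apply D(y)=3·(y−15) mod 26:
V(21): 3·(21−15)=18 → S
Y(24): 3·(24−15)=27≡1 → B
M(12): 3·(12−15)=-9≡17 → R

SBR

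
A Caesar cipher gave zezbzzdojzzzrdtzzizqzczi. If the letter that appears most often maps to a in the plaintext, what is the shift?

The most frequent ciphertext letter is z (appears 12 times).
z is position 25; a is position 0.
Shift = 25.

25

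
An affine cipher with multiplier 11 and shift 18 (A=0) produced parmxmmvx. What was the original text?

vwhqrqqfr

The inverse of 11 mod 26 is 19, since 11·19=209≡1. Apply D(y)=19·(y−18) mod 26:
p(15): 19·(15−18)=-57≡21 → v
a(0): 19·(0−18)=-342≡22 → w
r(17): 19·(17−18)=-19≡7 → h
m(12): 19·(12−18)=-114≡16 → q
x(23): 19·(23−18)=95≡17 → r
m(12): 19·(12−18)=-114≡16 → q
m(12): 19·(12−18)=-114≡16 → q
v(21): 19·(21−18)=57≡5 → f
x(23): 19·(23−18)=95≡17 → r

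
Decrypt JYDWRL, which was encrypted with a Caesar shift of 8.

J(9): 9−8=1 → B
Y(24): 24−8=16 → Q
D(3): 3−8=-5≡21 → V
W(22): 22−8=14 → O
R(17): 17−8=9 → J
L(11): 11−8=3 → D

BQVOJD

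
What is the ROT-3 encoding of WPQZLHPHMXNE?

W(22): 22+3=25 → Z
P(15): 15+3=18 → S
Q(16): 16+3=19 → T
Z(25): 25+3=28≡2 → C
L(11): 11+3=14 → O
H(7): 7+3=10 → K
P(15): 15+3=18 → S
H(7): 7+3=10 → K
M(12): 12+3=15 → P
X(23): 23+3=26≡0 → A
N(13): 13+3=16 → Q
E(4): 4+3=7 → H

ZSTCOKSKPAQH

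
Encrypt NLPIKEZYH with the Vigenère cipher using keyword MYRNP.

ZJGVZQXPU

Repeat the key across the message: MYRNPMYRN
N(13)+M(12): 25 → Z
L(11)+Y(24): 35≡9 → J
P(15)+R(17): 32≡6 → G
I(8)+N(13): 21 → V
K(10)+P(15): 25 → Z
E(4)+M(12): 16 → Q
Z(25)+Y(24): 49≡23 → X
Y(24)+R(17): 41≡15 → P
H(7)+N(13): 20 → U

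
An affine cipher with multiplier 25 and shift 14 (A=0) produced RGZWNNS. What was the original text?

The inverse of 25 mod 26 is 25, since 25·25=625≡1. Apply D(y)=25·(y−14) mod 26:
R(17): 25·(17−14)=75≡23 → X
G(6): 25·(6−14)=-200≡8 → I
Z(25): 25·(25−14)=275≡15 → P
W(22): 25·(22−14)=200≡18 → S
N(13): 25·(13−14)=-25≡1 → B
N(13): 25·(13−14)=-25≡1 → B
S(18): 25·(18−14)=100≡22 → W

XIPSBBW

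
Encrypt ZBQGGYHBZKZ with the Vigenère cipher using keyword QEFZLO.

Repeat the key across the message: QEFZLOQEFZL
Z(25)+Q(16): 41≡15 → P
B(1)+E(4): 5 → F
Q(16)+F(5): 21 → V
G(6)+Z(25): 31≡5 → F
G(6)+L(11): 17 → R
Y(24)+O(14): 38≡12 → M
H(7)+Q(16): 23 → X
B(1)+E(4): 5 → F
Z(25)+F(5): 30≡4 → E
K(10)+Z(25): 35≡9 → J
Z(25)+L(11): 36≡10 → K

PFVFRMXFEJK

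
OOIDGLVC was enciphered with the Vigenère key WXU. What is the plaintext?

SROHJRZF

Repeat the key across the ciphertext: WXUWXUWX
O(14)−W(22): -8≡18 → S
O(14)−X(23): -9≡17 → R
I(8)−U(20): -12≡14 → O
D(3)−W(22): -19≡7 → H
G(6)−X(23): -17≡9 → J
L(11)−U(20): -9≡17 → R
V(21)−W(22): -1≡25 → Z
C(2)−X(23): -21≡5 → F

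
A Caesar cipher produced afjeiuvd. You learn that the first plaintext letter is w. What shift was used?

4

From the crib: a(0)−w(22)=-22≡4, so the shift is 4.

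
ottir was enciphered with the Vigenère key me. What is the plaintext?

cphef

Repeat the key across the ciphertext: memem
o(14)−m(12): 2 → c
t(19)−e(4): 15 → p
t(19)−m(12): 7 → h
i(8)−e(4): 4 → e
r(17)−m(12): 5 → f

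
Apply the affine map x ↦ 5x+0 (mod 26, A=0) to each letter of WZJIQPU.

GVTOCXW

W(22): 5·22+0=110≡6 → G
Z(25): 5·25+0=125≡21 → V
J(9): 5·9+0=45≡19 → T
I(8): 5·8+0=40≡14 → O
Q(16): 5·16+0=80≡2 → C
P(15): 5·15+0=75≡23 → X
U(20): 5·20+0=100≡22 → W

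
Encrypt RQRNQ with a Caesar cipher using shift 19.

R(17): 17+19=36≡10 → K
Q(16): 16+19=35≡9 → J
R(17): 17+19=36≡10 → K
N(13): 13+19=32≡6 → G
Q(16): 16+19=35≡9 → J

KJKGJ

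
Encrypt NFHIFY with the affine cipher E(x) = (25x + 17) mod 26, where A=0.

N(13): 25·13+17=342≡4 → E
F(5): 25·5+17=142≡12 → M
H(7): 25·7+17=192≡10 → K
I(8): 25·8+17=217≡9 → J
F(5): 25·5+17=142≡12 → M
Y(24): 25·24+17=617≡19 → T

EMKJMT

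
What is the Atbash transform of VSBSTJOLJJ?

EHYHGQLOQQ

V(21) → E(4)
S(18) → H(7)
B(1) → Y(24)
S(18) → H(7)
T(19) → G(6)
J(9) → Q(16)
O(14) → L(11)
L(11) → O(14)
J(9) → Q(16)
J(9) → Q(16)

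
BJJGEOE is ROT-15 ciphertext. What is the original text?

B(1): 1−15=-14≡12 → M
J(9): 9−15=-6≡20 → U
J(9): 9−15=-6≡20 → U
G(6): 6−15=-9≡17 → R
E(4): 4−15=-11≡15 → P
O(14): 14−15=-1≡25 → Z
E(4): 4−15=-11≡15 → P

MUURPZP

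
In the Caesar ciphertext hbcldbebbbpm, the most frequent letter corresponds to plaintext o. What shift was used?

13

The most frequent ciphertext letter is b (appears 5 times).
b is position 1; o is position 14.
Shift = -13≡13.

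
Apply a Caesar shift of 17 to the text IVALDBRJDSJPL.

I(8): 8+17=25 → Z
V(21): 21+17=38≡12 → M
A(0): 0+17=17 → R
L(11): 11+17=28≡2 → C
D(3): 3+17=20 → U
B(1): 1+17=18 → S
R(17): 17+17=34≡8 → I
J(9): 9+17=26≡0 → A
D(3): 3+17=20 → U
S(18): 18+17=35≡9 → J
J(9): 9+17=26≡0 → A
P(15): 15+17=32≡6 → G
L(11): 11+17=28≡2 → C

ZMRCUSIAUJAGC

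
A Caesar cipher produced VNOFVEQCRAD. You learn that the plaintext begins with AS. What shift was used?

From the crib: V(21)−A(0)=21, so the shift is 21.

21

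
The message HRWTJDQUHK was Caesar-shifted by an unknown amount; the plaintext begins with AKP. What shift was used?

From the crib: H(7)−A(0)=7, so the shift is 7.

7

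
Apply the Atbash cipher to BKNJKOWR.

YPMQPLDI

B(1) → Y(24)
K(10) → P(15)
N(13) → M(12)
J(9) → Q(16)
K(10) → P(15)
O(14) → L(11)
W(22) → D(3)
R(17) → I(8)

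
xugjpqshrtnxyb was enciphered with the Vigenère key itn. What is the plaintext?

pbtbwdkoelukqi

Repeat the key across the ciphertext: itnitnitnitnit
x(23)−i(8): 15 → p
u(20)−t(19): 1 → b
g(6)−n(13): -7≡19 → t
j(9)−i(8): 1 → b
p(15)−t(19): -4≡22 → w
q(16)−n(13): 3 → d
s(18)−i(8): 10 → k
h(7)−t(19): -12≡14 → o
r(17)−n(13): 4 → e
t(19)−i(8): 11 → l
n(13)−t(19): -6≡20 → u
x(23)−n(13): 10 → k
y(24)−i(8): 16 → q
b(1)−t(19): -18≡8 → i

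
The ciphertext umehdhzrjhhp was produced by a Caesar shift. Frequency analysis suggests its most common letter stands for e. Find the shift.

3

The most frequent ciphertext letter is h (appears 4 times).
h is position 7; e is position 4.
Shift = 3.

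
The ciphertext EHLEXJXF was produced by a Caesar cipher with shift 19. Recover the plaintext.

E(4): 4−19=-15≡11 → L
H(7): 7−19=-12≡14 → O
L(11): 11−19=-8≡18 → S
E(4): 4−19=-15≡11 → L
X(23): 23−19=4 → E
J(9): 9−19=-10≡16 → Q
X(23): 23−19=4 → E
F(5): 5−19=-14≡12 → M

LOSLEQEM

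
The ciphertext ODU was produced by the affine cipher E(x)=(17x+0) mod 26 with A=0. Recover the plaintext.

KRS

The inverse of 17 mod 26 is 23, since 17·23=391≡1. Apply D(y)=23·(y−0) mod 26:
O(14): 23·(14−0)=322≡10 → K
D(3): 23·(3−0)=69≡17 → R
U(20): 23·(20−0)=460≡18 → S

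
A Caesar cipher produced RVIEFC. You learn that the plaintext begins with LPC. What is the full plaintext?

From the crib: R(17)−L(11)=6, so the shift is 6.
Subtract 6 from each ciphertext letter:
R(17): 17−6=11 → L
V(21): 21−6=15 → P
I(8): 8−6=2 → C
E(4): 4−6=-2≡24 → Y
F(5): 5−6=-1≡25 → Z
C(2): 2−6=-4≡22 → W

LPCYZW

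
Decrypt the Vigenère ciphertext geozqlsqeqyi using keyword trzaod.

nnpzcizzfqkf

Repeat the key across the ciphertext: trzaodtrzaod
g(6)−t(19): -13≡13 → n
e(4)−r(17): -13≡13 → n
o(14)−z(25): -11≡15 → p
z(25)−a(0): 25 → z
q(16)−o(14): 2 → c
l(11)−d(3): 8 → i
s(18)−t(19): -1≡25 → z
q(16)−r(17): -1≡25 → z
e(4)−z(25): -21≡5 → f
q(16)−a(0): 16 → q
y(24)−o(14): 10 → k
i(8)−d(3): 5 → f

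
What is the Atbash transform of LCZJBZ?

L(11) → O(14)
C(2) → X(23)
Z(25) → A(0)
J(9) → Q(16)
B(1) → Y(24)
Z(25) → A(0)

OXAQYA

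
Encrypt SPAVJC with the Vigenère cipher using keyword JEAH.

Repeat the key across the message: JEAHJE
S(18)+J(9): 27≡1 → B
P(15)+E(4): 19 → T
A(0)+A(0): 0 → A
V(21)+H(7): 28≡2 → C
J(9)+J(9): 18 → S
C(2)+E(4): 6 → G

BTACSG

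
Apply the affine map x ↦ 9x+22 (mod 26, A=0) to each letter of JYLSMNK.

ZERCAJI

J(9): 9·9+22=103≡25 → Z
Y(24): 9·24+22=238≡4 → E
L(11): 9·11+22=121≡17 → R
S(18): 9·18+22=184≡2 → C
M(12): 9·12+22=130≡0 → A
N(13): 9·13+22=139≡9 → J
K(10): 9·10+22=112≡8 → I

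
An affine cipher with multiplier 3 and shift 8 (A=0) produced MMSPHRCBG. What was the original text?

The inverse of 3 mod 26 is 9, since 3·9=27≡1. Apply D(y)=9·(y−8) mod 26:
M(12): 9·(12−8)=36≡10 → K
M(12): 9·(12−8)=36≡10 → K
S(18): 9·(18−8)=90≡12 → M
P(15): 9·(15−8)=63≡11 → L
H(7): 9·(7−8)=-9≡17 → R
R(17): 9·(17−8)=81≡3 → D
C(2): 9·(2−8)=-54≡24 → Y
B(1): 9·(1−8)=-63≡15 → P
G(6): 9·(6−8)=-18≡8 → I

KKMLRDYPI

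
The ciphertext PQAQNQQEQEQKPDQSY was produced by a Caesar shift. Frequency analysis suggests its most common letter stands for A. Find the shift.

16

The most frequent ciphertext letter is Q (appears 7 times).
Q is position 16; A is position 0.
Shift = 16.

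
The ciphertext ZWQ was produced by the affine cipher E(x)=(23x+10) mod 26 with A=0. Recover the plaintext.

The inverse of 23 mod 26 is 17, since 23·17=391≡1. Apply D(y)=17·(y−10) mod 26:
Z(25): 17·(25−10)=255≡21 → V
W(22): 17·(22−10)=204≡22 → W
Q(16): 17·(16−10)=102≡24 → Y

VWY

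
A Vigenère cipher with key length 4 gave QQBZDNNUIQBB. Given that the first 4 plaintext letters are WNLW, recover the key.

UDQD

Subtract each crib letter from the matching ciphertext letter (mod 26):
Q(16)−W(22)=-6≡20 → U
Q(16)−N(13)=3 → D
B(1)−L(11)=-10≡16 → Q
Z(25)−W(22)=3 → D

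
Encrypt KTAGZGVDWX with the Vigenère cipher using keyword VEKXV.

FXKDUBZNTS

Repeat the key across the message: VEKXVVEKXV
K(10)+V(21): 31≡5 → F
T(19)+E(4): 23 → X
A(0)+K(10): 10 → K
G(6)+X(23): 29≡3 → D
Z(25)+V(21): 46≡20 → U
G(6)+V(21): 27≡1 → B
V(21)+E(4): 25 → Z
D(3)+K(10): 13 → N
W(22)+X(23): 45≡19 → T
X(23)+V(21): 44≡18 → S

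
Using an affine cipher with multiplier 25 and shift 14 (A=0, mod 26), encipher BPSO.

NZWA

B(1): 25·1+14=39≡13 → N
P(15): 25·15+14=389≡25 → Z
S(18): 25·18+14=464≡22 → W
O(14): 25·14+14=364≡0 → A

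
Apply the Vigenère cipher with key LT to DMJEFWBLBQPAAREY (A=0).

OFUXQPMEMJATLKPR

Repeat the key across the message: LTLTLTLTLTLTLTLT
D(3)+L(11): 14 → O
M(12)+T(19): 31≡5 → F
J(9)+L(11): 20 → U
E(4)+T(19): 23 → X
F(5)+L(11): 16 → Q
W(22)+T(19): 41≡15 → P
B(1)+L(11): 12 → M
L(11)+T(19): 30≡4 → E
B(1)+L(11): 12 → M
Q(16)+T(19): 35≡9 → J
P(15)+L(11): 26≡0 → A
A(0)+T(19): 19 → T
A(0)+L(11): 11 → L
R(17)+T(19): 36≡10 → K
E(4)+L(11): 15 → P
Y(24)+T(19): 43≡17 → R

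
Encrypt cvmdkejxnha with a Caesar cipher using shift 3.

c(2): 2+3=5 → f
v(21): 21+3=24 → y
m(12): 12+3=15 → p
d(3): 3+3=6 → g
k(10): 10+3=13 → n
e(4): 4+3=7 → h
j(9): 9+3=12 → m
x(23): 23+3=26≡0 → a
n(13): 13+3=16 → q
h(7): 7+3=10 → k
a(0): 0+3=3 → d

fypgnhmaqkd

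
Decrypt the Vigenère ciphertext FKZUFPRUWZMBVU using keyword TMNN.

Repeat the key across the ciphertext: TMNNTMNNTMNNTM
F(5)−T(19): -14≡12 → M
K(10)−M(12): -2≡24 → Y
Z(25)−N(13): 12 → M
U(20)−N(13): 7 → H
F(5)−T(19): -14≡12 → M
P(15)−M(12): 3 → D
R(17)−N(13): 4 → E
U(20)−N(13): 7 → H
W(22)−T(19): 3 → D
Z(25)−M(12): 13 → N
M(12)−N(13): -1≡25 → Z
B(1)−N(13): -12≡14 → O
V(21)−T(19): 2 → C
U(20)−M(12): 8 → I

MYMHMDEHDNZOCI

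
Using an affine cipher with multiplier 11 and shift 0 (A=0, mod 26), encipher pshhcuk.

jqzzwmg

p(15): 11·15+0=165≡9 → j
s(18): 11·18+0=198≡16 → q
h(7): 11·7+0=77≡25 → z
h(7): 11·7+0=77≡25 → z
c(2): 11·2+0=22 → w
u(20): 11·20+0=220≡12 → m
k(10): 11·10+0=110≡6 → g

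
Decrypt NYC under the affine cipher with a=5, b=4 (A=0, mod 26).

HEK

The inverse of 5 mod 26 is 21, since 5·21=105≡1. Apply D(y)=21·(y−4) mod 26:
N(13): 21·(13−4)=189≡7 → H
Y(24): 21·(24−4)=420≡4 → E
C(2): 21·(2−4)=-42≡10 → K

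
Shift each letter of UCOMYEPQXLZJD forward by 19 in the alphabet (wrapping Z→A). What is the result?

U(20): 20+19=39≡13 → N
C(2): 2+19=21 → V
O(14): 14+19=33≡7 → H
M(12): 12+19=31≡5 → F
Y(24): 24+19=43≡17 → R
E(4): 4+19=23 → X
P(15): 15+19=34≡8 → I
Q(16): 16+19=35≡9 → J
X(23): 23+19=42≡16 → Q
L(11): 11+19=30≡4 → E
Z(25): 25+19=44≡18 → S
J(9): 9+19=28≡2 → C
D(3): 3+19=22 → W

NVHFRXIJQESCW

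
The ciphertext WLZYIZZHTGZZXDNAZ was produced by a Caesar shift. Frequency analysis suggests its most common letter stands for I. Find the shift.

17

The most frequent ciphertext letter is Z (appears 6 times).
Z is position 25; I is position 8.
Shift = 17.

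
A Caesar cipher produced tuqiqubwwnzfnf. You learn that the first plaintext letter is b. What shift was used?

From the crib: t(19)−b(1)=18, so the shift is 18.

18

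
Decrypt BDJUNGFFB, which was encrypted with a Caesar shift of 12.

B(1): 1−12=-11≡15 → P
D(3): 3−12=-9≡17 → R
J(9): 9−12=-3≡23 → X
U(20): 20−12=8 → I
N(13): 13−12=1 → B
G(6): 6−12=-6≡20 → U
F(5): 5−12=-7≡19 → T
F(5): 5−12=-7≡19 → T
B(1): 1−12=-11≡15 → P

PRXIBUTTP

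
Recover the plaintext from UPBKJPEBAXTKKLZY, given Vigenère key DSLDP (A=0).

RXQHUMMQXIQSZIKV

Repeat the key across the ciphertext: DSLDPDSLDPDSLDPD
U(20)−D(3): 17 → R
P(15)−S(18): -3≡23 → X
B(1)−L(11): -10≡16 → Q
K(10)−D(3): 7 → H
J(9)−P(15): -6≡20 → U
P(15)−D(3): 12 → M
E(4)−S(18): -14≡12 → M
B(1)−L(11): -10≡16 → Q
A(0)−D(3): -3≡23 → X
X(23)−P(15): 8 → I
T(19)−D(3): 16 → Q
K(10)−S(18): -8≡18 → S
K(10)−L(11): -1≡25 → Z
L(11)−D(3): 8 → I
Z(25)−P(15): 10 → K
Y(24)−D(3): 21 → V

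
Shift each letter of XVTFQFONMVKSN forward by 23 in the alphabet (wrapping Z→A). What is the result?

USQCNCLKJSHPK

X(23): 23+23=46≡20 → U
V(21): 21+23=44≡18 → S
T(19): 19+23=42≡16 → Q
F(5): 5+23=28≡2 → C
Q(16): 16+23=39≡13 → N
F(5): 5+23=28≡2 → C
O(14): 14+23=37≡11 → L
N(13): 13+23=36≡10 → K
M(12): 12+23=35≡9 → J
V(21): 21+23=44≡18 → S
K(10): 10+23=33≡7 → H
S(18): 18+23=41≡15 → P
N(13): 13+23=36≡10 → K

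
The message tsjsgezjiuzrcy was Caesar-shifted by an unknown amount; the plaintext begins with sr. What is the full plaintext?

From the crib: t(19)−s(18)=1, so the shift is 1.
Subtract 1 from each ciphertext letter:
t(19): 19−1=18 → s
s(18): 18−1=17 → r
j(9): 9−1=8 → i
s(18): 18−1=17 → r
g(6): 6−1=5 → f
e(4): 4−1=3 → d
z(25): 25−1=24 → y
j(9): 9−1=8 → i
i(8): 8−1=7 → h
u(20): 20−1=19 → t
z(25): 25−1=24 → y
r(17): 17−1=16 → q
c(2): 2−1=1 → b
y(24): 24−1=23 → x

srirfdyihtyqbx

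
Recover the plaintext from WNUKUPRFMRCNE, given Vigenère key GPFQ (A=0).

Repeat the key across the ciphertext: GPFQGPFQGPFQG
W(22)−G(6): 16 → Q
N(13)−P(15): -2≡24 → Y
U(20)−F(5): 15 → P
K(10)−Q(16): -6≡20 → U
U(20)−G(6): 14 → O
P(15)−P(15): 0 → A
R(17)−F(5): 12 → M
F(5)−Q(16): -11≡15 → P
M(12)−G(6): 6 → G
R(17)−P(15): 2 → C
C(2)−F(5): -3≡23 → X
N(13)−Q(16): -3≡23 → X
E(4)−G(6): -2≡24 → Y

QYPUOAMPGCXXY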